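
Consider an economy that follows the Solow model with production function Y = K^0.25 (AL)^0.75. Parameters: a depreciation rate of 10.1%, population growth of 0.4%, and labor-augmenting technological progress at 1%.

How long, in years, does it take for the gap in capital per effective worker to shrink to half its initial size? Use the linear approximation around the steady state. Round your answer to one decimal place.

Near the steady state the convergence rate is λ = (1 − α)(n + g + δ).
λ = (1 − 0.25) × 0.115 = 0.75 × 0.115 = 0.08625
Half-life = ln 2 / λ = 0.6931 / 0.08625 ≈ 8.04 years

about 8.0 years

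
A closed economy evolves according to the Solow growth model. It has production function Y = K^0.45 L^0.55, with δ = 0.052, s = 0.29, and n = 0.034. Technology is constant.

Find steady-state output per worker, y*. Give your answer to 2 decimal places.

y* = 2.70

In steady state, investment equals break-even investment: s·k^α = (n + δ)·k.
Dividing both sides by k: k^(1−α) = s / (n + δ).
k^0.55 = 0.29 / (0.034 + 0.052) = 0.29 / 0.086 = 3.3721
k* = 3.3721^(1/0.55) ≈ 9.1163
y* = (k*)^α = 9.1163^0.45 ≈ 2.7035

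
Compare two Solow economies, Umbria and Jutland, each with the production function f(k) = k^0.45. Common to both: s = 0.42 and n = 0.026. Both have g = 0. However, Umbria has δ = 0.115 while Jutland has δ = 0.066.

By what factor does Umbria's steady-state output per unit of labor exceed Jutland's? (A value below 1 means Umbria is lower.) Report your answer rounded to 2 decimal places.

ratio ≈ 0.71

Steady-state y* = [s/(n + δ)]^(α/(1−α)), so the ratio is [ (s_U/(n + δ)_U) / (s_J/(n + δ)_J) ]^0.8182.
s_U/(n + δ)_U = 0.42/0.141 = 2.9787; s_J/(n + δ)_J = 0.42/0.092 = 4.5652.
Ratio = (2.9787/4.5652)^0.8182 = 0.6525^0.8182 ≈ 0.7052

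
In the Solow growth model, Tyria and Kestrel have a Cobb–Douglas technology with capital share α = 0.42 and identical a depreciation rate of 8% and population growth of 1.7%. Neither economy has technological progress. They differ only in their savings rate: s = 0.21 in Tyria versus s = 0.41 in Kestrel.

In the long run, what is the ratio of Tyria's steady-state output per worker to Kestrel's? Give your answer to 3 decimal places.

Steady-state y* = [s/(n + δ)]^(α/(1−α)), so the ratio is [ (s_T/(n + δ)_T) / (s_K/(n + δ)_K) ]^0.7241.
s_T/(n + δ)_T = 0.21/0.097 = 2.1649; s_K/(n + δ)_K = 0.41/0.097 = 4.2268.
Ratio = (2.1649/4.2268)^0.7241 = 0.5122^0.7241 ≈ 0.6160

y*_T / y*_K ≈ 0.616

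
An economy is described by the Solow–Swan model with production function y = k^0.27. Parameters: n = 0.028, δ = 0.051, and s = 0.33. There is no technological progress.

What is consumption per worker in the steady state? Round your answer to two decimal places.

At the steady state, Δk = 0, so s·k^α = (n + δ)·k.
Rearranging, k^(1−α) = s / (n + δ).
k^0.73 = 0.33 / (0.028 + 0.051) = 0.33 / 0.079 = 4.1772
k* = 4.1772^(1/0.73) ≈ 7.0881
y* = (k*)^α = 7.0881^0.27 ≈ 1.6968
c* = (1 − s)·y* = (1 − 0.33) × 1.6968 ≈ 1.1369

c* ≈ 1.14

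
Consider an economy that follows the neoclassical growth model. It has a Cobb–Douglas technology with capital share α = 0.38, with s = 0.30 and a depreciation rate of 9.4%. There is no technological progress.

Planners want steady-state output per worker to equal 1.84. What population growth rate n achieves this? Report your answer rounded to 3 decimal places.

n ≈ 0.017

At the steady state, Δk = 0, so s·k^α = (n + δ)·k.
Since y* = [s/(n + δ)]^(α/(1−α)), we have s/(n + δ) = (y*)^((1−α)/α) = 1.84^1.6316 = 2.7044.
Therefore n + δ = s / 2.7044 = 0.30 / 2.7044 = 0.1109, so n = 0.1109 − 0.094 = 0.0169.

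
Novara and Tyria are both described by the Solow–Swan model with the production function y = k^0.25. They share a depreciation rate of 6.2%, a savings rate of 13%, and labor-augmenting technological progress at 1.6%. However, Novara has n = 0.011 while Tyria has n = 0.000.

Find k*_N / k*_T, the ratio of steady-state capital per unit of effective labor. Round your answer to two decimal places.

ratio ≈ 0.84

Steady-state k* = [s/(n + g + δ)]^(1/(1−α)), so the ratio is [ (s_N/(n + g + δ)_N) / (s_T/(n + g + δ)_T) ]^1.3333.
s_N/(n + g + δ)_N = 0.13/0.089 = 1.4607; s_T/(n + g + δ)_T = 0.13/0.078 = 1.6667.
Ratio = (1.4607/1.6667)^1.3333 = 0.8764^1.3333 ≈ 0.8387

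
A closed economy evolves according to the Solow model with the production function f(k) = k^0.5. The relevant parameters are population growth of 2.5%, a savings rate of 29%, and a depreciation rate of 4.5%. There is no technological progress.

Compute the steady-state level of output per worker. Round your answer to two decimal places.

y* = 4.14

In steady state, investment equals break-even investment: s·k^α = (n + δ)·k.
Dividing both sides by k: k^(1−α) = s / (n + δ).
k^0.5 = 0.29 / (0.025 + 0.045) = 0.29 / 0.070 = 4.1429
k* = 4.1429^(1/0.5) ≈ 17.1636
y* = (k*)^α = 17.1636^0.5 ≈ 4.1429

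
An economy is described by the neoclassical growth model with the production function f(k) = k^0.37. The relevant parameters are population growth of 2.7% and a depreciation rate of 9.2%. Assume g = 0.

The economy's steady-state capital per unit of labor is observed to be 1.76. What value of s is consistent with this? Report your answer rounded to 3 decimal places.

Steady state requires s·f(k) = (n + δ)·k, i.e. s·k^α = (n + δ)·k.
So s / (n + δ) = (k*)^(1−α) = 1.76^0.63 = 1.4278.
Therefore s = 1.4278 × (n + δ) = 1.4278 × 0.119 = 0.1699.

s ≈ 0.170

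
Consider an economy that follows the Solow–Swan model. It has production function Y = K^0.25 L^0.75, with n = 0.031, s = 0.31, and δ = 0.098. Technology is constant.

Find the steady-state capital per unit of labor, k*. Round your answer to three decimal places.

k* ≈ 3.219

Steady state requires s·f(k) = (n + δ)·k, i.e. s·k^α = (n + δ)·k.
Rearranging, k^(1−α) = s / (n + δ).
k^0.75 = 0.31 / (0.031 + 0.098) = 0.31 / 0.129 = 2.4031
k* = 2.4031^(1/0.75) ≈ 3.2188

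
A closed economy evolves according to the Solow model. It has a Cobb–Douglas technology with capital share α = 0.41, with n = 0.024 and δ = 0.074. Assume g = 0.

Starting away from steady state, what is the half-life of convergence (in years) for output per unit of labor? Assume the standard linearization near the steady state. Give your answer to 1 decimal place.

Near the steady state the convergence rate is λ = (1 − α)(n + δ).
λ = (1 − 0.41) × 0.098 = 0.59 × 0.098 = 0.05782
Half-life = ln 2 / λ = 0.6931 / 0.05782 ≈ 11.99 years

t_½ ≈ 12.0 years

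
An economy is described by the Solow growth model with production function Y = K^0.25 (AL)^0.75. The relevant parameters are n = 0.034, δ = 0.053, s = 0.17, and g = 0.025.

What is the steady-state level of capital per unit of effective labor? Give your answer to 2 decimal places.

k* = 1.74

Steady state requires s·f(k) = (n + g + δ)·k, i.e. s·k^α = (n + g + δ)·k.
Rearranging, k^(1−α) = s / (n + g + δ).
k^0.75 = 0.17 / (0.034 + 0.025 + 0.053) = 0.17 / 0.112 = 1.5179
k* = 1.5179^(1/0.75) ≈ 1.7444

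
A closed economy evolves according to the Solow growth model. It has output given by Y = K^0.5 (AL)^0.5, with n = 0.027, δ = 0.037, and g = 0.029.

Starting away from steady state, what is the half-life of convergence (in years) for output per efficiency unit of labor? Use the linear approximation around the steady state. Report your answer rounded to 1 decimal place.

Near the steady state the convergence rate is λ = (1 − α)(n + g + δ).
λ = (1 − 0.5) × 0.093 = 0.5 × 0.093 = 0.0465
Half-life = ln 2 / λ = 0.6931 / 0.0465 ≈ 14.91 years

about 14.9 years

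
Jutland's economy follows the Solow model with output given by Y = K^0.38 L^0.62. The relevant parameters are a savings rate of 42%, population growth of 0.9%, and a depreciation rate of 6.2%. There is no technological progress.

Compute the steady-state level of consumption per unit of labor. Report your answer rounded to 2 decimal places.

c* ≈ 1.72

Steady state requires s·f(k) = (n + δ)·k, i.e. s·k^α = (n + δ)·k.
Dividing both sides by k: k^(1−α) = s / (n + δ).
k^0.62 = 0.42 / (0.009 + 0.062) = 0.42 / 0.071 = 5.9155
k* = 5.9155^(1/0.62) ≈ 17.5852
y* = (k*)^α = 17.5852^0.38 ≈ 2.9727
c* = (1 − s)·y* = (1 − 0.42) × 2.9727 ≈ 1.7242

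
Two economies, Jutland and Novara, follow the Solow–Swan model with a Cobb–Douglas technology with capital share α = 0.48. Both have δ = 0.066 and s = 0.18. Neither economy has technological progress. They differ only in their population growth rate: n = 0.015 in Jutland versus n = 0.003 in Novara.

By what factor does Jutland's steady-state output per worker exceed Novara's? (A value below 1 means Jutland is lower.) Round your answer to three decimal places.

y*_J / y*_N ≈ 0.862

Steady-state y* = [s/(n + δ)]^(α/(1−α)), so the ratio is [ (s_J/(n + δ)_J) / (s_N/(n + δ)_N) ]^0.9231.
s_J/(n + δ)_J = 0.18/0.081 = 2.2222; s_N/(n + δ)_N = 0.18/0.069 = 2.6087.
Ratio = (2.2222/2.6087)^0.9231 = 0.8518^0.9231 ≈ 0.8624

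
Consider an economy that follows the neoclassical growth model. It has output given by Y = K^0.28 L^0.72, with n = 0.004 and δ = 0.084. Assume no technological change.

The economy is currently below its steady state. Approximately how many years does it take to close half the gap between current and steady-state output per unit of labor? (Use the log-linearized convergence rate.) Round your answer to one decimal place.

Near the steady state the convergence rate is λ = (1 − α)(n + δ).
λ = (1 − 0.28) × 0.088 = 0.72 × 0.088 = 0.06336
Half-life = ln 2 / λ = 0.6931 / 0.06336 ≈ 10.94 years

t_½ ≈ 10.9 years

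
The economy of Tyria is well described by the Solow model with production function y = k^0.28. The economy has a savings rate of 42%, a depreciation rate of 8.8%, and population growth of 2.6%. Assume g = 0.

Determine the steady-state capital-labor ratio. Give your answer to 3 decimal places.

Steady state requires s·f(k) = (n + δ)·k, i.e. s·k^α = (n + δ)·k.
Rearranging, k^(1−α) = s / (n + δ).
k^0.72 = 0.42 / (0.026 + 0.088) = 0.42 / 0.114 = 3.6842
k* = 3.6842^(1/0.72) ≈ 6.1177

k* = 6.118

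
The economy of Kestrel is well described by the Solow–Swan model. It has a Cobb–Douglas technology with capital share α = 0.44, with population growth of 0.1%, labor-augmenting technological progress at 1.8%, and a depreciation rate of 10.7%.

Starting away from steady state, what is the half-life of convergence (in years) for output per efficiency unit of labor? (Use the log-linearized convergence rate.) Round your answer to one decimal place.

t_½ ≈ 9.8 years

Near the steady state the convergence rate is λ = (1 − α)(n + g + δ).
λ = (1 − 0.44) × 0.126 = 0.56 × 0.126 = 0.07056
Half-life = ln 2 / λ = 0.6931 / 0.07056 ≈ 9.82 years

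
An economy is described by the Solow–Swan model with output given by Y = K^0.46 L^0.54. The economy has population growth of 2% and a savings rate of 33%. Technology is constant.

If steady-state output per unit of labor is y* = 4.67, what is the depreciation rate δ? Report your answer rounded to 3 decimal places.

Steady state requires s·f(k) = (n + δ)·k, i.e. s·k^α = (n + δ)·k.
Since y* = [s/(n + δ)]^(α/(1−α)), we have s/(n + δ) = (y*)^((1−α)/α) = 4.67^1.1739 = 6.1054.
Therefore n + δ = s / 6.1054 = 0.33 / 6.1054 = 0.0541, so δ = 0.0541 − 0.020 = 0.0341.

δ ≈ 0.034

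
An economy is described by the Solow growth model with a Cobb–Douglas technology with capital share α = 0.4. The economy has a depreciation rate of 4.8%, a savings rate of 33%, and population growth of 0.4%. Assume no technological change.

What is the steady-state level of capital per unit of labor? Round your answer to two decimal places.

In steady state, investment equals break-even investment: s·k^α = (n + δ)·k.
Rearranging, k^(1−α) = s / (n + δ).
k^0.6 = 0.33 / (0.004 + 0.048) = 0.33 / 0.052 = 6.3462
k* = 6.3462^(1/0.6) ≈ 21.7532

k* ≈ 21.75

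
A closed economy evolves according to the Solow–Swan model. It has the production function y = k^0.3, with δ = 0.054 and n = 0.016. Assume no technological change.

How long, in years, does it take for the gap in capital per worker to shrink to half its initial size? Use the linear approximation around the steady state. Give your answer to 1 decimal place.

half-life ≈ 14.1 years

Near the steady state the convergence rate is λ = (1 − α)(n + δ).
λ = (1 − 0.3) × 0.070 = 0.7 × 0.070 = 0.0490
Half-life = ln 2 / λ = 0.6931 / 0.0490 ≈ 14.14 years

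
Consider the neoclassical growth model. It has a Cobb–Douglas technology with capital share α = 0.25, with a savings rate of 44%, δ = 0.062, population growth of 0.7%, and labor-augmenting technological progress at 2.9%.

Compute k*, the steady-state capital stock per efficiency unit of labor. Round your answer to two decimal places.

k* ≈ 7.41

Steady state requires s·f(k) = (n + g + δ)·k, i.e. s·k^α = (n + g + δ)·k.
Rearranging, k^(1−α) = s / (n + g + δ).
k^0.75 = 0.44 / (0.007 + 0.029 + 0.062) = 0.44 / 0.098 = 4.4898
k* = 4.4898^(1/0.75) ≈ 7.4069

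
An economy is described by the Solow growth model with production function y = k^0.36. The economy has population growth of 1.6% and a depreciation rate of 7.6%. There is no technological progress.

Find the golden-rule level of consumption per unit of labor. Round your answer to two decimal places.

At the golden rule, f'(k) = n + δ, so α·k^(α−1) = n + δ and k_gold = (α/(n + δ))^(1/(1−α)).
k_gold = (0.36/0.092)^(1/0.64) = 3.9130^1.5625 ≈ 8.4294
c_gold = f(k_gold) − (n + δ)·k_gold = 2.1542 − 0.092×8.4294 ≈ 1.3787

c_gold ≈ 1.38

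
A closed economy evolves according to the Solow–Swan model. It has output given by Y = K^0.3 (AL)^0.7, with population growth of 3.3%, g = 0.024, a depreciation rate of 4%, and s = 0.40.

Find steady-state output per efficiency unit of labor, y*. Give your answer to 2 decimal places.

Steady state requires s·f(k) = (n + g + δ)·k, i.e. s·k^α = (n + g + δ)·k.
Dividing both sides by k: k^(1−α) = s / (n + g + δ).
k^0.7 = 0.40 / (0.033 + 0.024 + 0.040) = 0.40 / 0.097 = 4.1237
k* = 4.1237^(1/0.7) ≈ 7.5680
y* = (k*)^α = 7.5680^0.3 ≈ 1.8352

y* = 1.84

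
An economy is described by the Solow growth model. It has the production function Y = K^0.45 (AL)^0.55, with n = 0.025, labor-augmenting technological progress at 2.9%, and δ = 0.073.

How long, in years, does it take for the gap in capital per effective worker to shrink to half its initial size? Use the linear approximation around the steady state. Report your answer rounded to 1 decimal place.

half-life ≈ 9.9 years

Near the steady state the convergence rate is λ = (1 − α)(n + g + δ).
λ = (1 − 0.45) × 0.127 = 0.55 × 0.127 = 0.06985
Half-life = ln 2 / λ = 0.6931 / 0.06985 ≈ 9.92 years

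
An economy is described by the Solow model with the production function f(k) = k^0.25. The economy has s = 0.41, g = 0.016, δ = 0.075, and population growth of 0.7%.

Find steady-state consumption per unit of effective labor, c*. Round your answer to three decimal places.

c* ≈ 0.951

Steady state requires s·f(k) = (n + g + δ)·k, i.e. s·k^α = (n + g + δ)·k.
Dividing both sides by k: k^(1−α) = s / (n + g + δ).
k^0.75 = 0.41 / (0.007 + 0.016 + 0.075) = 0.41 / 0.098 = 4.1837
k* = 4.1837^(1/0.75) ≈ 6.7414
y* = (k*)^α = 6.7414^0.25 ≈ 1.6113
c* = (1 − s)·y* = (1 − 0.41) × 1.6113 ≈ 0.9507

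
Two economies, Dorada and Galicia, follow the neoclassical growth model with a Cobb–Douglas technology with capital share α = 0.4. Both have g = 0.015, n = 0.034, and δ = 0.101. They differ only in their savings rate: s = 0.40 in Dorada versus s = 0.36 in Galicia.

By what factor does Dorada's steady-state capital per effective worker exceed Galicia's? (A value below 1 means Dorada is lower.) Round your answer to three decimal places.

ratio ≈ 1.192

Steady-state k* = [s/(n + g + δ)]^(1/(1−α)), so the ratio is [ (s_D/(n + g + δ)_D) / (s_G/(n + g + δ)_G) ]^1.6667.
s_D/(n + g + δ)_D = 0.40/0.150 = 2.6667; s_G/(n + g + δ)_G = 0.36/0.150 = 2.4000.
Ratio = (2.6667/2.4000)^1.6667 = 1.1111^1.6667 ≈ 1.1919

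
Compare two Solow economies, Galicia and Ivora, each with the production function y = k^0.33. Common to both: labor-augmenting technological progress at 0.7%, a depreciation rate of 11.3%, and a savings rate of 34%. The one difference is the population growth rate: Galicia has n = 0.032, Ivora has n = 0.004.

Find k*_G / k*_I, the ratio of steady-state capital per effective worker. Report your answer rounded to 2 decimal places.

Steady-state k* = [s/(n + g + δ)]^(1/(1−α)), so the ratio is [ (s_G/(n + g + δ)_G) / (s_I/(n + g + δ)_I) ]^1.4925.
s_G/(n + g + δ)_G = 0.34/0.152 = 2.2368; s_I/(n + g + δ)_I = 0.34/0.124 = 2.7419.
Ratio = (2.2368/2.7419)^1.4925 = 0.8158^1.4925 ≈ 0.7380

ratio ≈ 0.74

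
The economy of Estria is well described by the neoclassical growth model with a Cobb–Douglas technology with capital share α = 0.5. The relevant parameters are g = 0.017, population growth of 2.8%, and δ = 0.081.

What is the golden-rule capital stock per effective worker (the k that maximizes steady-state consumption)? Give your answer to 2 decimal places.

k_gold ≈ 15.75

The golden rule sets f'(k) = n + g + δ, i.e. α·k^(α−1) = n + g + δ.
So k^(1−α) = α / (n + g + δ) = 0.5 / 0.126 = 3.9683.
k_gold = 3.9683^(1/0.5) ≈ 15.7474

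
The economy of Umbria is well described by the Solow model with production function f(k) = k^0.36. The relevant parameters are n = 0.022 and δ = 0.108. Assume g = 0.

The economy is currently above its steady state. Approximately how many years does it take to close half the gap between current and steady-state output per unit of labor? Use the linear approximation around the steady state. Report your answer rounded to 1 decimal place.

about 8.3 years

Near the steady state the convergence rate is λ = (1 − α)(n + δ).
λ = (1 − 0.36) × 0.130 = 0.64 × 0.130 = 0.0832
Half-life = ln 2 / λ = 0.6931 / 0.0832 ≈ 8.33 years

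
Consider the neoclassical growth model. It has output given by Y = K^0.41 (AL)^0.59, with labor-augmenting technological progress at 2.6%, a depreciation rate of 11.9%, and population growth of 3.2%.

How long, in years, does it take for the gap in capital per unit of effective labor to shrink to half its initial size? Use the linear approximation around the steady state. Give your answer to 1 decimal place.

t_½ ≈ 6.6 years

Near the steady state the convergence rate is λ = (1 − α)(n + g + δ).
λ = (1 − 0.41) × 0.177 = 0.59 × 0.177 = 0.10443
Half-life = ln 2 / λ = 0.6931 / 0.10443 ≈ 6.64 years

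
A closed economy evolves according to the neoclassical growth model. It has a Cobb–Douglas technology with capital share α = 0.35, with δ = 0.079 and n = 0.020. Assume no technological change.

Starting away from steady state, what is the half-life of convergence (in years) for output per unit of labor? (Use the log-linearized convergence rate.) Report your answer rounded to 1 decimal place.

Near the steady state the convergence rate is λ = (1 − α)(n + δ).
λ = (1 − 0.35) × 0.099 = 0.65 × 0.099 = 0.06435
Half-life = ln 2 / λ = 0.6931 / 0.06435 ≈ 10.77 years

about 10.8 years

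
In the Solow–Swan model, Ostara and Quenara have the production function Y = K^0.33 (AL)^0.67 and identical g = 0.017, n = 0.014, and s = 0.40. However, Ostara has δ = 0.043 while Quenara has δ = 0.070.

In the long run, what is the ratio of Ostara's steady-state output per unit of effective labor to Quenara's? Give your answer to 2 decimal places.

ratio ≈ 1.17

Steady-state y* = [s/(n + g + δ)]^(α/(1−α)), so the ratio is [ (s_O/(n + g + δ)_O) / (s_Q/(n + g + δ)_Q) ]^0.4925.
s_O/(n + g + δ)_O = 0.40/0.074 = 5.4054; s_Q/(n + g + δ)_Q = 0.40/0.101 = 3.9604.
Ratio = (5.4054/3.9604)^0.4925 = 1.3649^0.4925 ≈ 1.1656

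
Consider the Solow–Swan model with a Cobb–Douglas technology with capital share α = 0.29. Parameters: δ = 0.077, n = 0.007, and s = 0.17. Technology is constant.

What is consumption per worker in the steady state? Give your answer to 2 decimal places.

c* ≈ 1.11

In steady state, investment equals break-even investment: s·k^α = (n + δ)·k.
Rearranging, k^(1−α) = s / (n + δ).
k^0.71 = 0.17 / (0.007 + 0.077) = 0.17 / 0.084 = 2.0238
k* = 2.0238^(1/0.71) ≈ 2.6991
y* = (k*)^α = 2.6991^0.29 ≈ 1.3337
c* = (1 − s)·y* = (1 − 0.17) × 1.3337 ≈ 1.1070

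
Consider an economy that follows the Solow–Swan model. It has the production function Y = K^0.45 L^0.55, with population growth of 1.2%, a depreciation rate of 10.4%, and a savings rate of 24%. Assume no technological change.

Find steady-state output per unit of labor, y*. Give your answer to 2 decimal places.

In steady state, investment equals break-even investment: s·k^α = (n + δ)·k.
Dividing both sides by k: k^(1−α) = s / (n + δ).
k^0.55 = 0.24 / (0.012 + 0.104) = 0.24 / 0.116 = 2.0690
k* = 2.0690^(1/0.55) ≈ 3.7507
y* = (k*)^α = 3.7507^0.45 ≈ 1.8128

y* ≈ 1.81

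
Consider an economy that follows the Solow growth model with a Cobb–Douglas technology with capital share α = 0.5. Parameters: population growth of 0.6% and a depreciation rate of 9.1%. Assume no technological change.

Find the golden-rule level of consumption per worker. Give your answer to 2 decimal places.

At the golden rule, f'(k) = n + δ, so α·k^(α−1) = n + δ and k_gold = (α/(n + δ))^(1/(1−α)).
k_gold = (0.5/0.097)^(1/0.5) = 5.1546^2 ≈ 26.5699
c_gold = f(k_gold) − (n + δ)·k_gold = 5.1546 − 0.097×26.5699 ≈ 2.5773

c_gold ≈ 2.58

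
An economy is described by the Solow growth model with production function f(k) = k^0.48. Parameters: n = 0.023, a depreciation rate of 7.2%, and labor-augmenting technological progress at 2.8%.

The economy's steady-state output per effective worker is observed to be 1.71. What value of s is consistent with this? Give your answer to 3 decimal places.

s ≈ 0.220

At the steady state, Δk = 0, so s·k^α = (n + g + δ)·k.
Since y* = [s/(n + g + δ)]^(α/(1−α)), we have s/(n + g + δ) = (y*)^((1−α)/α) = 1.71^1.0833 = 1.7882.
Therefore s = 1.7882 × (n + g + δ) = 1.7882 × 0.123 = 0.2199.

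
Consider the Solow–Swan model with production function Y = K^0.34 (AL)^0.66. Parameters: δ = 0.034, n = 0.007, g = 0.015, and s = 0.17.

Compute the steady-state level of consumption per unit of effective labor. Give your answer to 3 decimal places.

c* = 1.471

Steady state requires s·f(k) = (n + g + δ)·k, i.e. s·k^α = (n + g + δ)·k.
Rearranging, k^(1−α) = s / (n + g + δ).
k^0.66 = 0.17 / (0.007 + 0.015 + 0.034) = 0.17 / 0.056 = 3.0357
k* = 3.0357^(1/0.66) ≈ 5.3789
y* = (k*)^α = 5.3789^0.34 ≈ 1.7719
c* = (1 − s)·y* = (1 − 0.17) × 1.7719 ≈ 1.4707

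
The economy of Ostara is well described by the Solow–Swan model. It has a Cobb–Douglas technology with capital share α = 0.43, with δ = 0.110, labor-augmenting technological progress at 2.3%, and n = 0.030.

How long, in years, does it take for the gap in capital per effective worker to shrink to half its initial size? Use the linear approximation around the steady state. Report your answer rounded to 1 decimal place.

Near the steady state the convergence rate is λ = (1 − α)(n + g + δ).
λ = (1 − 0.43) × 0.163 = 0.57 × 0.163 = 0.09291
Half-life = ln 2 / λ = 0.6931 / 0.09291 ≈ 7.46 years

t_½ ≈ 7.5 years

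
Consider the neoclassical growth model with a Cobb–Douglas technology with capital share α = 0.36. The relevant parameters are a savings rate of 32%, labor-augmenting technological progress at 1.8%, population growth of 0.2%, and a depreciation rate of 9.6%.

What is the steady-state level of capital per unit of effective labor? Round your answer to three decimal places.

In steady state, investment equals break-even investment: s·k^α = (n + g + δ)·k.
Rearranging, k^(1−α) = s / (n + g + δ).
k^0.64 = 0.32 / (0.002 + 0.018 + 0.096) = 0.32 / 0.116 = 2.7586
k* = 2.7586^(1/0.64) ≈ 4.8818

k* ≈ 4.882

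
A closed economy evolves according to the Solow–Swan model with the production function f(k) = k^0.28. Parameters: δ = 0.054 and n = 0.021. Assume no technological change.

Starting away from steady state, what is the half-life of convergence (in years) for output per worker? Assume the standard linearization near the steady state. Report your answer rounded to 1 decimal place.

about 12.8 years

Near the steady state the convergence rate is λ = (1 − α)(n + δ).
λ = (1 − 0.28) × 0.075 = 0.72 × 0.075 = 0.0540
Half-life = ln 2 / λ = 0.6931 / 0.0540 ≈ 12.84 years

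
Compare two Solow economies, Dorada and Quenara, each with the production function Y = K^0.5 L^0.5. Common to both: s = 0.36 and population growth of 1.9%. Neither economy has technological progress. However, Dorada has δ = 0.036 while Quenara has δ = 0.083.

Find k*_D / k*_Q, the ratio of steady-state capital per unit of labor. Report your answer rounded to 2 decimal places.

ratio ≈ 3.44

Steady-state k* = [s/(n + δ)]^(1/(1−α)), so the ratio is [ (s_D/(n + δ)_D) / (s_Q/(n + δ)_Q) ]^2.
s_D/(n + δ)_D = 0.36/0.055 = 6.5455; s_Q/(n + δ)_Q = 0.36/0.102 = 3.5294.
Ratio = (6.5455/3.5294)^2 = 1.8546^2 ≈ 3.4395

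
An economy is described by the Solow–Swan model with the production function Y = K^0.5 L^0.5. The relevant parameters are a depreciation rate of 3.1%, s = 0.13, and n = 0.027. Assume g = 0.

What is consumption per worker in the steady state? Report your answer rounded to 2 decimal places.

c* ≈ 1.95

At the steady state, Δk = 0, so s·k^α = (n + δ)·k.
Rearranging, k^(1−α) = s / (n + δ).
k^0.5 = 0.13 / (0.027 + 0.031) = 0.13 / 0.058 = 2.2414
k* = 2.2414^(1/0.5) ≈ 5.0239
y* = (k*)^α = 5.0239^0.5 ≈ 2.2414
c* = (1 − s)·y* = (1 − 0.13) × 2.2414 ≈ 1.9500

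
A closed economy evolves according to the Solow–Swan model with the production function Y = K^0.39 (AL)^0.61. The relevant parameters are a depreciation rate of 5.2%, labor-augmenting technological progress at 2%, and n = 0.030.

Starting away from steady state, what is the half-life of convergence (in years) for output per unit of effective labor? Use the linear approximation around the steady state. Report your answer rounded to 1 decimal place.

Near the steady state the convergence rate is λ = (1 − α)(n + g + δ).
λ = (1 − 0.39) × 0.102 = 0.61 × 0.102 = 0.06222
Half-life = ln 2 / λ = 0.6931 / 0.06222 ≈ 11.14 years

half-life ≈ 11.1 years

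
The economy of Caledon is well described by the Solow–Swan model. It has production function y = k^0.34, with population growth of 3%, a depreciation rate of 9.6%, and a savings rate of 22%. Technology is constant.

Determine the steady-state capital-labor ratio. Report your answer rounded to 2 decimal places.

At the steady state, Δk = 0, so s·k^α = (n + δ)·k.
Rearranging, k^(1−α) = s / (n + δ).
k^0.66 = 0.22 / (0.030 + 0.096) = 0.22 / 0.126 = 1.7460
k* = 1.7460^(1/0.66) ≈ 2.3267

k* ≈ 2.33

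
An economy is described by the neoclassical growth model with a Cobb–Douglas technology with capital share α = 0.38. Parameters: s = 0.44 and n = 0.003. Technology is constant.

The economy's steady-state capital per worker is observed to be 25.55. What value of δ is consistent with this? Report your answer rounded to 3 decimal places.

δ ≈ 0.056

Steady state requires s·f(k) = (n + δ)·k, i.e. s·k^α = (n + δ)·k.
So s / (n + δ) = (k*)^(1−α) = 25.55^0.62 = 7.4573.
Therefore n + δ = s / 7.4573 = 0.44 / 7.4573 = 0.0590, so δ = 0.0590 − 0.003 = 0.0560.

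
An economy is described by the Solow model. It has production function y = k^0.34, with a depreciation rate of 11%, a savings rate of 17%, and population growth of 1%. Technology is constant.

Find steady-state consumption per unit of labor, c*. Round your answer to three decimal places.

At the steady state, Δk = 0, so s·k^α = (n + δ)·k.
Dividing both sides by k: k^(1−α) = s / (n + δ).
k^0.66 = 0.17 / (0.010 + 0.110) = 0.17 / 0.120 = 1.4167
k* = 1.4167^(1/0.66) ≈ 1.6952
y* = (k*)^α = 1.6952^0.34 ≈ 1.1966
c* = (1 − s)·y* = (1 − 0.17) × 1.1966 ≈ 0.9932

c* ≈ 0.993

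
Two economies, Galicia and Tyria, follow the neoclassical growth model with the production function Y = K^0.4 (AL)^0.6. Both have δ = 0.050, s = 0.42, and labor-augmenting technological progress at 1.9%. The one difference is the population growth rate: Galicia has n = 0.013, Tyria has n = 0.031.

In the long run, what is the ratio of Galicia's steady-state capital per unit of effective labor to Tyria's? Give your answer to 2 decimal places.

ratio ≈ 1.39

Steady-state k* = [s/(n + g + δ)]^(1/(1−α)), so the ratio is [ (s_G/(n + g + δ)_G) / (s_T/(n + g + δ)_T) ]^1.6667.
s_G/(n + g + δ)_G = 0.42/0.082 = 5.1220; s_T/(n + g + δ)_T = 0.42/0.100 = 4.2000.
Ratio = (5.1220/4.2000)^1.6667 = 1.2195^1.6667 ≈ 1.3920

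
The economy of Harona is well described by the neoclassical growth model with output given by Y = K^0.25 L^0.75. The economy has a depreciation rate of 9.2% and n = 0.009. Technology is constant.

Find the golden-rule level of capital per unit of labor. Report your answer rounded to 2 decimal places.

The golden rule sets f'(k) = n + δ, i.e. α·k^(α−1) = n + δ.
So k^(1−α) = α / (n + δ) = 0.25 / 0.101 = 2.4752.
k_gold = 2.4752^(1/0.75) ≈ 3.3482

k_gold ≈ 3.35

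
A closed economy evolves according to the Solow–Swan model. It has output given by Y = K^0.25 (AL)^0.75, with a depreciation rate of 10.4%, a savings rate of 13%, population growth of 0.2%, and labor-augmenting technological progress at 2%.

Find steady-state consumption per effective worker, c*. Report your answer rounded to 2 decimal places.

c* ≈ 0.88

Steady state requires s·f(k) = (n + g + δ)·k, i.e. s·k^α = (n + g + δ)·k.
Rearranging, k^(1−α) = s / (n + g + δ).
k^0.75 = 0.13 / (0.002 + 0.020 + 0.104) = 0.13 / 0.126 = 1.0317
k* = 1.0317^(1/0.75) ≈ 1.0425
y* = (k*)^α = 1.0425^0.25 ≈ 1.0105
c* = (1 − s)·y* = (1 − 0.13) × 1.0105 ≈ 0.8791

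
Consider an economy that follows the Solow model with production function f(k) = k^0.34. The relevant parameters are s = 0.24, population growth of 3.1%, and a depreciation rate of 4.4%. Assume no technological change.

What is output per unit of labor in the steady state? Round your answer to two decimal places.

In steady state, investment equals break-even investment: s·k^α = (n + δ)·k.
Dividing both sides by k: k^(1−α) = s / (n + δ).
k^0.66 = 0.24 / (0.031 + 0.044) = 0.24 / 0.075 = 3.2000
k* = 3.2000^(1/0.66) ≈ 5.8261
y* = (k*)^α = 5.8261^0.34 ≈ 1.8207

y* ≈ 1.82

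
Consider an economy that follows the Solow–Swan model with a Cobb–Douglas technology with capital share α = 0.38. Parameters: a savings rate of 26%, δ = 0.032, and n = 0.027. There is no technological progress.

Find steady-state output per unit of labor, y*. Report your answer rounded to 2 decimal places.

In steady state, investment equals break-even investment: s·k^α = (n + δ)·k.
Rearranging, k^(1−α) = s / (n + δ).
k^0.62 = 0.26 / (0.027 + 0.032) = 0.26 / 0.059 = 4.4068
k* = 4.4068^(1/0.62) ≈ 10.9373
y* = (k*)^α = 10.9373^0.38 ≈ 2.4819

y* = 2.48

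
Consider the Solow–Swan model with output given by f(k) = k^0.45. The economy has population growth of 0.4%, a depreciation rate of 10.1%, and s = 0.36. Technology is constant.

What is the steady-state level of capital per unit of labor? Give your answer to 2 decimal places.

Steady state requires s·f(k) = (n + δ)·k, i.e. s·k^α = (n + δ)·k.
Rearranging, k^(1−α) = s / (n + δ).
k^0.55 = 0.36 / (0.004 + 0.101) = 0.36 / 0.105 = 3.4286
k* = 3.4286^(1/0.55) ≈ 9.3959

k* ≈ 9.40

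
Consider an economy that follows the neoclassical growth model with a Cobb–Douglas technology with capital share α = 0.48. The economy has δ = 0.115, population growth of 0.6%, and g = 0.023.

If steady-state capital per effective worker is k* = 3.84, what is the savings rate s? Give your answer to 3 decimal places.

Steady state requires s·f(k) = (n + g + δ)·k, i.e. s·k^α = (n + g + δ)·k.
So s / (n + g + δ) = (k*)^(1−α) = 3.84^0.52 = 2.0130.
Therefore s = 2.0130 × (n + g + δ) = 2.0130 × 0.144 = 0.2899.

s ≈ 0.290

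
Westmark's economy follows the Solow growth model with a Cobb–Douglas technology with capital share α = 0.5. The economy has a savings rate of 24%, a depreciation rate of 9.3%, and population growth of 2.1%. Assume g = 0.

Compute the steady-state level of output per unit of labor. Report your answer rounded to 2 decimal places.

y* ≈ 2.11

Steady state requires s·f(k) = (n + δ)·k, i.e. s·k^α = (n + δ)·k.
Rearranging, k^(1−α) = s / (n + δ).
k^0.5 = 0.24 / (0.021 + 0.093) = 0.24 / 0.114 = 2.1053
k* = 2.1053^(1/0.5) ≈ 4.4323
y* = (k*)^α = 4.4323^0.5 ≈ 2.1053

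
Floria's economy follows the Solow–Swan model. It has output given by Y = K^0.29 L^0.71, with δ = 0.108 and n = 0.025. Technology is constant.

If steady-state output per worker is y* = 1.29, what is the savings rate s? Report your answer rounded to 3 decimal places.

s ≈ 0.248

In steady state, investment equals break-even investment: s·k^α = (n + δ)·k.
Since y* = [s/(n + δ)]^(α/(1−α)), we have s/(n + δ) = (y*)^((1−α)/α) = 1.29^2.4483 = 1.8653.
Therefore s = 1.8653 × (n + δ) = 1.8653 × 0.133 = 0.2481.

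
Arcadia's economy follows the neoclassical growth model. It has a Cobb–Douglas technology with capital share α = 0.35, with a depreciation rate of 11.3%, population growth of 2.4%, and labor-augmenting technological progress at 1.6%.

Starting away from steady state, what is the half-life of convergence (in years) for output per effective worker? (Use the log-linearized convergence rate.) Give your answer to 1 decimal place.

t_½ ≈ 7.0 years

Near the steady state the convergence rate is λ = (1 − α)(n + g + δ).
λ = (1 − 0.35) × 0.153 = 0.65 × 0.153 = 0.09945
Half-life = ln 2 / λ = 0.6931 / 0.09945 ≈ 6.97 years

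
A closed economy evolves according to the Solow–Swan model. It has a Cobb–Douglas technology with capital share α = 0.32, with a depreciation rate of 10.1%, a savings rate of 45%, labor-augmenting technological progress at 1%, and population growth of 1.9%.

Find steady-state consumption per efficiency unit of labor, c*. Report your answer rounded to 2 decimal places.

Steady state requires s·f(k) = (n + g + δ)·k, i.e. s·k^α = (n + g + δ)·k.
Dividing both sides by k: k^(1−α) = s / (n + g + δ).
k^0.68 = 0.45 / (0.019 + 0.010 + 0.101) = 0.45 / 0.130 = 3.4615
k* = 3.4615^(1/0.68) ≈ 6.2092
y* = (k*)^α = 6.2092^0.32 ≈ 1.7938
c* = (1 − s)·y* = (1 − 0.45) × 1.7938 ≈ 0.9866

c* ≈ 0.99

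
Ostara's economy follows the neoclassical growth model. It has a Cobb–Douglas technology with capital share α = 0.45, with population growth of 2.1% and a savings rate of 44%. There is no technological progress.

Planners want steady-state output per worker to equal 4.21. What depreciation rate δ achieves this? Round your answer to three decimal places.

Steady state requires s·f(k) = (n + δ)·k, i.e. s·k^α = (n + δ)·k.
Since y* = [s/(n + δ)]^(α/(1−α)), we have s/(n + δ) = (y*)^((1−α)/α) = 4.21^1.2222 = 5.7943.
Therefore n + δ = s / 5.7943 = 0.44 / 5.7943 = 0.0759, so δ = 0.0759 − 0.021 = 0.0549.

δ ≈ 0.055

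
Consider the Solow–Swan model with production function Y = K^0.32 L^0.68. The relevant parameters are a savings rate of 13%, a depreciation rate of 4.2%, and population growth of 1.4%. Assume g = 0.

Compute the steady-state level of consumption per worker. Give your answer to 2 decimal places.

c* ≈ 1.29

In steady state, investment equals break-even investment: s·k^α = (n + δ)·k.
Rearranging, k^(1−α) = s / (n + δ).
k^0.68 = 0.13 / (0.014 + 0.042) = 0.13 / 0.056 = 2.3214
k* = 2.3214^(1/0.68) ≈ 3.4504
y* = (k*)^α = 3.4504^0.32 ≈ 1.4863
c* = (1 − s)·y* = (1 − 0.13) × 1.4863 ≈ 1.2931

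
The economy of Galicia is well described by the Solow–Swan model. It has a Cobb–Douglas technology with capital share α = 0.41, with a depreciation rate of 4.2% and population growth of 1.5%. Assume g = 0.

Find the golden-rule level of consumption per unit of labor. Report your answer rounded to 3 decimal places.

c_gold ≈ 2.325

At the golden rule, f'(k) = n + δ, so α·k^(α−1) = n + δ and k_gold = (α/(n + δ))^(1/(1−α)).
k_gold = (0.41/0.057)^(1/0.59) = 7.1930^1.6949 ≈ 28.3385
c_gold = f(k_gold) − (n + δ)·k_gold = 3.9398 − 0.057×28.3385 ≈ 2.3245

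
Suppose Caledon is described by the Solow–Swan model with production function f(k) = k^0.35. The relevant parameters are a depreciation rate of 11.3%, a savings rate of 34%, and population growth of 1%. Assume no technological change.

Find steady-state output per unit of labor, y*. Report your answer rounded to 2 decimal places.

y* = 1.73

At the steady state, Δk = 0, so s·k^α = (n + δ)·k.
Rearranging, k^(1−α) = s / (n + δ).
k^0.65 = 0.34 / (0.010 + 0.113) = 0.34 / 0.123 = 2.7642
k* = 2.7642^(1/0.65) ≈ 4.7790
y* = (k*)^α = 4.7790^0.35 ≈ 1.7289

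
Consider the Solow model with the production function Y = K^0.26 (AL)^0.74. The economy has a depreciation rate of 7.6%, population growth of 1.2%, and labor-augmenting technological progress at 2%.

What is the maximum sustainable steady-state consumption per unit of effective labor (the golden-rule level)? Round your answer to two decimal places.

c_gold ≈ 1.01

At the golden rule, f'(k) = n + g + δ, so α·k^(α−1) = n + g + δ and k_gold = (α/(n + g + δ))^(1/(1−α)).
k_gold = (0.26/0.108)^(1/0.74) = 2.4074^1.3514 ≈ 3.2781
c_gold = f(k_gold) − (n + g + δ)·k_gold = 1.3616 − 0.108×3.2781 ≈ 1.0076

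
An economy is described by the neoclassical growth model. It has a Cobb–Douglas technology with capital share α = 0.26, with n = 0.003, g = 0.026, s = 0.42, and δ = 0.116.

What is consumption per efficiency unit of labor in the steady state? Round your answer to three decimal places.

In steady state, investment equals break-even investment: s·k^α = (n + g + δ)·k.
Rearranging, k^(1−α) = s / (n + g + δ).
k^0.74 = 0.42 / (0.003 + 0.026 + 0.116) = 0.42 / 0.145 = 2.8966
k* = 2.8966^(1/0.74) ≈ 4.2089
y* = (k*)^α = 4.2089^0.26 ≈ 1.4531
c* = (1 − s)·y* = (1 − 0.42) × 1.4531 ≈ 0.8428

c* ≈ 0.843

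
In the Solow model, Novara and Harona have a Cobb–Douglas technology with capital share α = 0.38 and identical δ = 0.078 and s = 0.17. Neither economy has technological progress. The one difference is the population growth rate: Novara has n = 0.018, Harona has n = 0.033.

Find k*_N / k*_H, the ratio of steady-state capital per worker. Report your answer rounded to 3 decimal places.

Steady-state k* = [s/(n + δ)]^(1/(1−α)), so the ratio is [ (s_N/(n + δ)_N) / (s_H/(n + δ)_H) ]^1.6129.
s_N/(n + δ)_N = 0.17/0.096 = 1.7708; s_H/(n + δ)_H = 0.17/0.111 = 1.5315.
Ratio = (1.7708/1.5315)^1.6129 = 1.1563^1.6129 ≈ 1.2639

ratio ≈ 1.264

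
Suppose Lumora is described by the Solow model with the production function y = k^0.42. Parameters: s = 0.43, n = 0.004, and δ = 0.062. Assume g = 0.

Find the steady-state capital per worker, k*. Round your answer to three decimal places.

k* ≈ 25.312

In steady state, investment equals break-even investment: s·k^α = (n + δ)·k.
Dividing both sides by k: k^(1−α) = s / (n + δ).
k^0.58 = 0.43 / (0.004 + 0.062) = 0.43 / 0.066 = 6.5152
k* = 6.5152^(1/0.58) ≈ 25.3118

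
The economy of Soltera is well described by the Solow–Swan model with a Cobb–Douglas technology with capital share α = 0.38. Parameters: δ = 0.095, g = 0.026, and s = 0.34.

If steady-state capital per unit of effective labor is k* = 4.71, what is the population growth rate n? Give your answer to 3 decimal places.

n ≈ 0.009

Steady state requires s·f(k) = (n + g + δ)·k, i.e. s·k^α = (n + g + δ)·k.
So s / (n + g + δ) = (k*)^(1−α) = 4.71^0.62 = 2.6138.
Therefore n + g + δ = s / 2.6138 = 0.34 / 2.6138 = 0.1301, so n = 0.1301 − 0.121 = 0.0091.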